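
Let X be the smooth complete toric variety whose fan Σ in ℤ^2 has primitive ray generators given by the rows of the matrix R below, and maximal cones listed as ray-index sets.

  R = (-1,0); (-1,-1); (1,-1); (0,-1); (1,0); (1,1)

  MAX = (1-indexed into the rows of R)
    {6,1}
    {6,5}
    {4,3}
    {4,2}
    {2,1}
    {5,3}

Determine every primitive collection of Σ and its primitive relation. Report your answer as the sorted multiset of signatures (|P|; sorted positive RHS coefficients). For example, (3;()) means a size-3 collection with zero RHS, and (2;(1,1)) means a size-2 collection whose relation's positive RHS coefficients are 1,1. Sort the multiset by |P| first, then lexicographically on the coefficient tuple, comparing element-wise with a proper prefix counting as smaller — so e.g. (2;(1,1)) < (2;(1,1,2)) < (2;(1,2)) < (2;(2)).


The 9 primitive collections of Σ (r=6, n=2):

  • {1,5}:  v_{1} + v_{5} = 0 ; sig = (2;())
  • {2,6}:  v_{2} + v_{6} = 0 ; sig = (2;())
  • {1,3}:  v_{1} + v_{3} = v_{4} ; sig = (2;(1))
  • {1,4}:  v_{1} + v_{4} = v_{2} ; sig = (2;(1))
  • {2,5}:  v_{2} + v_{5} = v_{4} ; sig = (2;(1))
  • {4,5}:  v_{4} + v_{5} = v_{3} ; sig = (2;(1))
  • {4,6}:  v_{4} + v_{6} = v_{5} ; sig = (2;(1))
  • {2,3}:  v_{2} + v_{3} = 2·v_{4} ; sig = (2;(2))
  • {3,6}:  v_{3} + v_{6} = 2·v_{5} ; sig = (2;(2))

so the primitive-relation signature multiset is
{ (2;()) ×2,  (2;(1)) ×5,  (2;(2)) ×2 }


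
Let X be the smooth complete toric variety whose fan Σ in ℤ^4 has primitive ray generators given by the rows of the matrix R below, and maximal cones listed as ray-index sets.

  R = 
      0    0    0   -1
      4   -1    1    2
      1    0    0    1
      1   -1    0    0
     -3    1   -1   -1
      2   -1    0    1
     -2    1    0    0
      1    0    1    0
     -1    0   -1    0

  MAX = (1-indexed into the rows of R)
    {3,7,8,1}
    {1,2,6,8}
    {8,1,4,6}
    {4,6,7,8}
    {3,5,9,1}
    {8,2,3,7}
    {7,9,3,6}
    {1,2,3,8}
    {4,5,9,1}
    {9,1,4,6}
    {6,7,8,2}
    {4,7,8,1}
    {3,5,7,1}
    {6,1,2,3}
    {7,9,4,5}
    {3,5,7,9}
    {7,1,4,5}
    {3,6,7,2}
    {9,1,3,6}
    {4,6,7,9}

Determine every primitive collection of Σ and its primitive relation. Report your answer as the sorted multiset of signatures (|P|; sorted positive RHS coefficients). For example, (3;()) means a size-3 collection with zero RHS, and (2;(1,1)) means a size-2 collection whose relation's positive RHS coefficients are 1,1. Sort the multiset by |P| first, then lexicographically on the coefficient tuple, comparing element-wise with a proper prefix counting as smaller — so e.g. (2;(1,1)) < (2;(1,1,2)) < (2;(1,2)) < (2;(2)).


Primitive collections (11):

  • {8,9}:  v_{8} + v_{9} = 0  →  sig = (2;())
  • {2,5}:  v_{2} + v_{5} = v_{3}  →  sig = (2;(1))
  • {3,4}:  v_{3} + v_{4} = v_{6}  →  sig = (2;(1))
  • {5,6}:  v_{5} + v_{6} = v_{9}  →  sig = (2;(1))
  • {2,9}:  v_{2} + v_{9} = v_{3} + v_{6}  →  sig = (2;(1,1))
  • {5,8}:  v_{5} + v_{8} = v_{1} + v_{7}  →  sig = (2;(1,1))
  • {2,4}:  v_{2} + v_{4} = 2·v_{6} + v_{8}  →  sig = (2;(1,2))
  • {1,6,7}:  v_{1} + v_{6} + v_{7} = 0  →  sig = (3;())
  • {1,7,9}:  v_{1} + v_{7} + v_{9} = v_{5}  →  sig = (3;(1))
  • {3,6,8}:  v_{3} + v_{6} + v_{8} = v_{2}  →  sig = (3;(1))
  • {1,2,7}:  v_{1} + v_{2} + v_{7} = v_{3} + v_{8}  →  sig = (3;(1,1))

Hence PRS(X_Σ) =
    (2;())
    (2;(1))
    (2;(1))
    (2;(1))
    (2;(1,1))
    (2;(1,1))
    (2;(1,2))
    (3;())
    (3;(1))
    (3;(1))
    (3;(1,1))


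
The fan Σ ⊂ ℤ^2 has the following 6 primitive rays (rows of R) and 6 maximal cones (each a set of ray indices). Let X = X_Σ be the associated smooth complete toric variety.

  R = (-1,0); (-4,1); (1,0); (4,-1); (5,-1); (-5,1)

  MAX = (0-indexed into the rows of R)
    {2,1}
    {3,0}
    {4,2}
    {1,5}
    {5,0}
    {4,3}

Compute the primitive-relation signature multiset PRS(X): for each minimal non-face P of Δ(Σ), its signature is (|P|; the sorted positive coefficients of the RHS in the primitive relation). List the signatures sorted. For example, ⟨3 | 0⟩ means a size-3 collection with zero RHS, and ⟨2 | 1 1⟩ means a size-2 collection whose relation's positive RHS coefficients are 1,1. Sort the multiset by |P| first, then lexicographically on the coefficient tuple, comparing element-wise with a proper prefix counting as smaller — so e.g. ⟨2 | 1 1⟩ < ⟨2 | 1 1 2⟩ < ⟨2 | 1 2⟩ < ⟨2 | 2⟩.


Δ(Σ) — 6 vertices, 9 min non-faces:

  P = {0,2}:  v_{0} + v_{2} = 0 — sig = ⟨2 | 0⟩
  P = {1,3}:  v_{1} + v_{3} = 0 — sig = ⟨2 | 0⟩
  P = {4,5}:  v_{4} + v_{5} = 0 — sig = ⟨2 | 0⟩
  P = {0,1}:  v_{0} + v_{1} = v_{5} — sig = ⟨2 | 1⟩
  P = {0,4}:  v_{0} + v_{4} = v_{3} — sig = ⟨2 | 1⟩
  P = {1,4}:  v_{1} + v_{4} = v_{2} — sig = ⟨2 | 1⟩
  P = {2,3}:  v_{2} + v_{3} = v_{4} — sig = ⟨2 | 1⟩
  P = {2,5}:  v_{2} + v_{5} = v_{1} — sig = ⟨2 | 1⟩
  P = {3,5}:  v_{3} + v_{5} = v_{0} — sig = ⟨2 | 1⟩

Signatures (|P|; sorted positive RHS coefficients), sorted:
    |P|=2: 9 collections, coeffs (), (), (), (1), (1), (1), (1), (1), (1)


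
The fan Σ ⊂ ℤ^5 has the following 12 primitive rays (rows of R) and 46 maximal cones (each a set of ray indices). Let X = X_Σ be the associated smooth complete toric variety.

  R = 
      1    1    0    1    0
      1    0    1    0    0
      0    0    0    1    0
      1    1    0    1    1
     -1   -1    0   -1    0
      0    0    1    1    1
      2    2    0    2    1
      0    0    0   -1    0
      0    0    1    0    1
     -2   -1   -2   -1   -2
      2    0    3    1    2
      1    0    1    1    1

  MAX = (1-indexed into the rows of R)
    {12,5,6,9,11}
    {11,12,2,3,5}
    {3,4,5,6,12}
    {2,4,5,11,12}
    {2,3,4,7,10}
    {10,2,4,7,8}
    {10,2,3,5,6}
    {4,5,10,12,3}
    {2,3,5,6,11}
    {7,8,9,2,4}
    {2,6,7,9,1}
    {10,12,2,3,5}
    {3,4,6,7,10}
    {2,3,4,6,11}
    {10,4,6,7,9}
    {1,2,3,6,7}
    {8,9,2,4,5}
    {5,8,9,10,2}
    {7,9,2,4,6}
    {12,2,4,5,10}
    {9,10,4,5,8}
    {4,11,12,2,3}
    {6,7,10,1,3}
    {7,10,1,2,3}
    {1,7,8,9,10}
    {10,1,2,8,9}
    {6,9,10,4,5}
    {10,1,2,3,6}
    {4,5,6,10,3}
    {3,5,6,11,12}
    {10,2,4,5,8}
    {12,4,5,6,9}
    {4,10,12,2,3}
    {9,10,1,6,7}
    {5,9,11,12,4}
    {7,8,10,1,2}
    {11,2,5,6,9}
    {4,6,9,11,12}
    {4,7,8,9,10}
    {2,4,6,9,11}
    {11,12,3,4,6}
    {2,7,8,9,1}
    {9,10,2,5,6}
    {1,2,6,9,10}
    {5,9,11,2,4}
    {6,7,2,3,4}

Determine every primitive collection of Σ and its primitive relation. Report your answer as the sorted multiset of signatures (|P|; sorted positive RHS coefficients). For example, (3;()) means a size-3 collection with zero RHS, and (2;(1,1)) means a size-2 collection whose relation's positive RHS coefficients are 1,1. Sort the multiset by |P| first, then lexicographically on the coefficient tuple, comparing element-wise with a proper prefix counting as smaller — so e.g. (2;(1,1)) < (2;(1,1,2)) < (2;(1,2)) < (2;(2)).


|primitive collections| = 25. Relations:

  {1,5}:  v_{1} + v_{5} = 0  so sig = (2;())
  {3,8}:  v_{3} + v_{8} = 0  so sig = (2;())
  {1,4}:  v_{1} + v_{4} = v_{7}  so sig = (2;(1))
  {3,9}:  v_{3} + v_{9} = v_{6}  so sig = (2;(1))
  {5,7}:  v_{5} + v_{7} = v_{4}  so sig = (2;(1))
  {6,8}:  v_{6} + v_{8} = v_{9}  so sig = (2;(1))
  {1,12}:  v_{1} + v_{12} = v_{2} + v_{3} + v_{4}  so sig = (2;(1,1,1))
  {8,12}:  v_{8} + v_{12} = v_{2} + v_{4} + v_{5}  so sig = (2;(1,1,1))
  {10,11}:  v_{10} + v_{11} = v_{2} + v_{3} + v_{5}  so sig = (2;(1,1,1))
  {8,11}:  v_{8} + v_{11} = 2·v_{2} + v_{4} + v_{5} + v_{9}  so sig = (2;(1,1,1,2))
  {1,11}:  v_{1} + v_{11} = 2·v_{2} + v_{4} + v_{6}  so sig = (2;(1,1,2))
  {7,12}:  v_{7} + v_{12} = v_{2} + v_{3} + 2·v_{4}  so sig = (2;(1,1,2))
  {7,11}:  v_{7} + v_{11} = 2·v_{2} + 2·v_{4} + v_{6}  so sig = (2;(1,2,2))
  {2,9,12}:  v_{2} + v_{9} + v_{12} = v_{11}  so sig = (3;(1))
  {2,6,12}:  v_{2} + v_{6} + v_{12} = v_{3} + v_{11}  so sig = (3;(1,1))
  {9,10,12}:  v_{9} + v_{10} + v_{12} = v_{3} + v_{5}  so sig = (3;(1,1))
  {6,10,12}:  v_{6} + v_{10} + v_{12} = 2·v_{3} + v_{5}  so sig = (3;(1,2))
  {2,4,9,10}:  v_{2} + v_{4} + v_{9} + v_{10} = 0  so sig = (4;())
  {2,3,4,5}:  v_{2} + v_{3} + v_{4} + v_{5} = v_{12}  so sig = (4;(1))
  {2,4,6,10}:  v_{2} + v_{4} + v_{6} + v_{10} = v_{3}  so sig = (4;(1))
  {2,7,9,10}:  v_{2} + v_{7} + v_{9} + v_{10} = v_{1}  so sig = (4;(1))
  {2,4,5,6}:  v_{2} + v_{4} + v_{5} + v_{6} = v_{9} + v_{12}  so sig = (4;(1,1))
  {2,6,7,10}:  v_{2} + v_{6} + v_{7} + v_{10} = v_{1} + v_{3}  so sig = (4;(1,1))
  {3,4,5,11}:  v_{3} + v_{4} + v_{5} + v_{11} = v_{9} + 2·v_{12}  so sig = (4;(1,2))
  {4,5,6,11}:  v_{4} + v_{5} + v_{6} + v_{11} = 2·v_{9} + 2·v_{12}  so sig = (4;(2,2))

Signatures (|P|; sorted positive RHS coefficients), sorted:
    (2;())
    (2;())
    (2;(1))
    (2;(1))
    (2;(1))
    (2;(1))
    (2;(1,1,1))
    (2;(1,1,1))
    (2;(1,1,1))
    (2;(1,1,1,2))
    (2;(1,1,2))
    (2;(1,1,2))
    (2;(1,2,2))
    (3;(1))
    (3;(1,1))
    (3;(1,1))
    (3;(1,2))
    (4;())
    (4;(1))
    (4;(1))
    (4;(1))
    (4;(1,1))
    (4;(1,1))
    (4;(1,2))
    (4;(2,2))


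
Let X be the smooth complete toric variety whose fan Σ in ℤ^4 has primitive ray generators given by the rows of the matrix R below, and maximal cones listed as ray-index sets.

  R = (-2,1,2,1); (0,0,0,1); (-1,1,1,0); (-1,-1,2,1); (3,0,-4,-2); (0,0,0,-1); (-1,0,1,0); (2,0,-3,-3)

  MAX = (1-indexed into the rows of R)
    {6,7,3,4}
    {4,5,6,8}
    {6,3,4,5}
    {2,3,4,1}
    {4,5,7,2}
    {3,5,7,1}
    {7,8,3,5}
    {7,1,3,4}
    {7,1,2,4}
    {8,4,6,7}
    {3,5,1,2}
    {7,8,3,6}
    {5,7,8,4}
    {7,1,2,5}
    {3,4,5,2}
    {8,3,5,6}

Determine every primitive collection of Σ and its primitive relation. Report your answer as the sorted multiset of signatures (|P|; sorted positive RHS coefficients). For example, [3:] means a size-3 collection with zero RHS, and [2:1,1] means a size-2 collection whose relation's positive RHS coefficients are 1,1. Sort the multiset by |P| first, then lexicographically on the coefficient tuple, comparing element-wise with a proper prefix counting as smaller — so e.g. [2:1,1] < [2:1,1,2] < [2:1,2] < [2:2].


9 collections generate NE(X_Σ); each relation:

  P={2,6}:  v_{2} + v_{6} = 0 — sig = [2:]
  P={1,6}:  v_{1} + v_{6} = v_{3} + v_{7} — sig = [2:1,1]
  P={2,8}:  v_{2} + v_{8} = v_{5} + v_{7} — sig = [2:1,1]
  P={1,8}:  v_{1} + v_{8} = v_{3} + v_{5} + 2·v_{7} — sig = [2:1,1,2]
  P={1,4,5}:  v_{1} + v_{4} + v_{5} = 0 — sig = [3:]
  P={2,3,7}:  v_{2} + v_{3} + v_{7} = v_{1} — sig = [3:1]
  P={5,6,7}:  v_{5} + v_{6} + v_{7} = v_{8} — sig = [3:1]
  P={3,4,8}:  v_{3} + v_{4} + v_{8} = 2·v_{6} — sig = [3:2]
  P={3,4,5,7}:  v_{3} + v_{4} + v_{5} + v_{7} = v_{6} — sig = [4:1]

Signatures (|P|; sorted positive RHS coefficients), sorted:
    |P|=2: 4 collections, coeffs (), (1,1), (1,1), (1,1,2)
    |P|=3: 4 collections, coeffs (), (1), (1), (2)
    |P|=4: 1 collection, coeffs (1)


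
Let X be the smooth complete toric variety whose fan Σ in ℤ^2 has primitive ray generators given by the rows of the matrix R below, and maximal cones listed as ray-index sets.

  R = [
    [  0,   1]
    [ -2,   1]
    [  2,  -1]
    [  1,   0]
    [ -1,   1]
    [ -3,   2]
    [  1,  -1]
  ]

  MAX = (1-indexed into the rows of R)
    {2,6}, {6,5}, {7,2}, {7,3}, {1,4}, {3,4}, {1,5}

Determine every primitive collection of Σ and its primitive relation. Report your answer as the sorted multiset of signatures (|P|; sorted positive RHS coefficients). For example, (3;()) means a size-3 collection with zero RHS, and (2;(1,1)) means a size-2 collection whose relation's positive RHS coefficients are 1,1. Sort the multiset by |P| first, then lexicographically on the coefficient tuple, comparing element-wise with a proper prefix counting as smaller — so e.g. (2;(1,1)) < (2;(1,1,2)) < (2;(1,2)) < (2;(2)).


Minimal non-faces — 14 found among 7 rays, 7 max cones:

  P={2,3}:  v_{2} + v_{3} = 0 ; sig = (2;())
  P={5,7}:  v_{5} + v_{7} = 0 ; sig = (2;())
  P={1,7}:  v_{1} + v_{7} = v_{4} ; sig = (2;(1))
  P={2,4}:  v_{2} + v_{4} = v_{5} ; sig = (2;(1))
  P={2,5}:  v_{2} + v_{5} = v_{6} ; sig = (2;(1))
  P={3,5}:  v_{3} + v_{5} = v_{4} ; sig = (2;(1))
  P={3,6}:  v_{3} + v_{6} = v_{5} ; sig = (2;(1))
  P={4,5}:  v_{4} + v_{5} = v_{1} ; sig = (2;(1))
  P={4,7}:  v_{4} + v_{7} = v_{3} ; sig = (2;(1))
  P={6,7}:  v_{6} + v_{7} = v_{2} ; sig = (2;(1))
  P={1,2}:  v_{1} + v_{2} = 2·v_{5} ; sig = (2;(2))
  P={1,3}:  v_{1} + v_{3} = 2·v_{4} ; sig = (2;(2))
  P={4,6}:  v_{4} + v_{6} = 2·v_{5} ; sig = (2;(2))
  P={1,6}:  v_{1} + v_{6} = 3·v_{5} ; sig = (2;(3))

Hence PRS(X_Σ) =
    |P|=2: 14 collections, coeffs (), (), (1), (1), (1), (1), (1), (1), (1), (1), (2), (2), (2), (3)


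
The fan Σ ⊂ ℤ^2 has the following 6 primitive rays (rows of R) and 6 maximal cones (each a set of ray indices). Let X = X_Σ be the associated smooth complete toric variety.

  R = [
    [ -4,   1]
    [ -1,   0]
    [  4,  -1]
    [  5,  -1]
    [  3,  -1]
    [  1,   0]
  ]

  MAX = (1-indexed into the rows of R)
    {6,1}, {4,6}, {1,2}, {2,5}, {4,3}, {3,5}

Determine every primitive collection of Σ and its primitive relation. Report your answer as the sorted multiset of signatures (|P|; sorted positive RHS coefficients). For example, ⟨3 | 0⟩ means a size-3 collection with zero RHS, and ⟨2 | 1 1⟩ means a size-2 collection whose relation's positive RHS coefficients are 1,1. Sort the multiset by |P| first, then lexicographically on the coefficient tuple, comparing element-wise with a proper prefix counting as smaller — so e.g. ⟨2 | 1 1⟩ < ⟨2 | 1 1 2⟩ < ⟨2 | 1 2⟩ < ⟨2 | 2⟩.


9 minimal non-faces of Δ(Σ) (on 6 rays):

  • {1,3}:  v_{1} + v_{3} = 0  ⟹  sig = ⟨2 | 0⟩
  • {2,6}:  v_{2} + v_{6} = 0  ⟹  sig = ⟨2 | 0⟩
  • {1,4}:  v_{1} + v_{4} = v_{6}  ⟹  sig = ⟨2 | 1⟩
  • {1,5}:  v_{1} + v_{5} = v_{2}  ⟹  sig = ⟨2 | 1⟩
  • {2,3}:  v_{2} + v_{3} = v_{5}  ⟹  sig = ⟨2 | 1⟩
  • {2,4}:  v_{2} + v_{4} = v_{3}  ⟹  sig = ⟨2 | 1⟩
  • {3,6}:  v_{3} + v_{6} = v_{4}  ⟹  sig = ⟨2 | 1⟩
  • {5,6}:  v_{5} + v_{6} = v_{3}  ⟹  sig = ⟨2 | 1⟩
  • {4,5}:  v_{4} + v_{5} = 2·v_{3}  ⟹  sig = ⟨2 | 2⟩

Hence PRS(X_Σ) =
[⟨2 | 0⟩, ⟨2 | 0⟩, ⟨2 | 1⟩, ⟨2 | 1⟩, ⟨2 | 1⟩, ⟨2 | 1⟩, ⟨2 | 1⟩, ⟨2 | 1⟩, ⟨2 | 2⟩]


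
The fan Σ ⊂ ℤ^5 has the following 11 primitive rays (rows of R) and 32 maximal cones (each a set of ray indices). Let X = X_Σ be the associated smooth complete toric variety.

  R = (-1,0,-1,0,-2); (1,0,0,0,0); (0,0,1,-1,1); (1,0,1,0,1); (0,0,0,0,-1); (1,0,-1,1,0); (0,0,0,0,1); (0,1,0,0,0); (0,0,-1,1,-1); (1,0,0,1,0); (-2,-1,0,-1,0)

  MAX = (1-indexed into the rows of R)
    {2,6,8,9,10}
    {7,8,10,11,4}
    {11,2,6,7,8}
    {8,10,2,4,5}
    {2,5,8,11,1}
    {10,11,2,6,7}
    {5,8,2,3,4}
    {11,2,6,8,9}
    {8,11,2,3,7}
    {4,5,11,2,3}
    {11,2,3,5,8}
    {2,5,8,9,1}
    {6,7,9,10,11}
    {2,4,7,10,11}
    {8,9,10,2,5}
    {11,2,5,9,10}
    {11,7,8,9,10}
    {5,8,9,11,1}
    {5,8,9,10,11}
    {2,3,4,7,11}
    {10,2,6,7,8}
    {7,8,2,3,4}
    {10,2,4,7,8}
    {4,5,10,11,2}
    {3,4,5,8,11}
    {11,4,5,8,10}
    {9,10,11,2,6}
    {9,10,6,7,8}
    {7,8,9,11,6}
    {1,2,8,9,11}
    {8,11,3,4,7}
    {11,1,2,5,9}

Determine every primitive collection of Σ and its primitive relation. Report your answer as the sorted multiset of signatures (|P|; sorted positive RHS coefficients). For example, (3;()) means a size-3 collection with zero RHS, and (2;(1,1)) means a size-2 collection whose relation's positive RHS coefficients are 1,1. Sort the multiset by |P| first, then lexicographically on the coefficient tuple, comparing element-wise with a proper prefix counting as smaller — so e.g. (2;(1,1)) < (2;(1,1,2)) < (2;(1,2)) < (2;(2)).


Minimal non-faces — 17 found among 11 rays, 32 max cones:

  {3,9}:  v_{3} + v_{9} = 0  →  sig = (2;())
  {5,7}:  v_{5} + v_{7} = 0  →  sig = (2;())
  {1,4}:  v_{1} + v_{4} = v_{5}  →  sig = (2;(1))
  {3,10}:  v_{3} + v_{10} = v_{4}  →  sig = (2;(1))
  {4,9}:  v_{4} + v_{9} = v_{10}  →  sig = (2;(1))
  {1,10}:  v_{1} + v_{10} = v_{5} + v_{9}  →  sig = (2;(1,1))
  {3,6}:  v_{3} + v_{6} = v_{2} + v_{7}  →  sig = (2;(1,1))
  {5,6}:  v_{5} + v_{6} = v_{2} + v_{9}  →  sig = (2;(1,1))
  {4,6}:  v_{4} + v_{6} = v_{2} + v_{7} + v_{10}  →  sig = (2;(1,1,1))
  {1,3}:  v_{1} + v_{3} = v_{2} + v_{5} + v_{8} + v_{11}  →  sig = (2;(1,1,1,1))
  {1,7}:  v_{1} + v_{7} = v_{2} + v_{8} + v_{9} + v_{11}  →  sig = (2;(1,1,1,1))
  {1,6}:  v_{1} + v_{6} = 2·v_{2} + v_{8} + 2·v_{9} + v_{11}  →  sig = (2;(1,1,2,2))
  {2,7,9}:  v_{2} + v_{7} + v_{9} = v_{6}  →  sig = (3;(1))
  {2,8,10,11}:  v_{2} + v_{8} + v_{10} + v_{11} = 0  →  sig = (4;())
  {2,4,8,11}:  v_{2} + v_{4} + v_{8} + v_{11} = v_{3}  →  sig = (4;(1))
  {6,8,10,11}:  v_{6} + v_{8} + v_{10} + v_{11} = v_{7} + v_{9}  →  sig = (4;(1,1))
  {2,5,8,9,11}:  v_{2} + v_{5} + v_{8} + v_{9} + v_{11} = v_{1}  →  sig = (5;(1))

Hence PRS(X_Σ) =
[(2;()), (2;()), (2;(1)), (2;(1)), (2;(1)), (2;(1,1)), (2;(1,1)), (2;(1,1)), (2;(1,1,1)), (2;(1,1,1,1)), (2;(1,1,1,1)), (2;(1,1,2,2)), (3;(1)), (4;()), (4;(1)), (4;(1,1)), (5;(1))]


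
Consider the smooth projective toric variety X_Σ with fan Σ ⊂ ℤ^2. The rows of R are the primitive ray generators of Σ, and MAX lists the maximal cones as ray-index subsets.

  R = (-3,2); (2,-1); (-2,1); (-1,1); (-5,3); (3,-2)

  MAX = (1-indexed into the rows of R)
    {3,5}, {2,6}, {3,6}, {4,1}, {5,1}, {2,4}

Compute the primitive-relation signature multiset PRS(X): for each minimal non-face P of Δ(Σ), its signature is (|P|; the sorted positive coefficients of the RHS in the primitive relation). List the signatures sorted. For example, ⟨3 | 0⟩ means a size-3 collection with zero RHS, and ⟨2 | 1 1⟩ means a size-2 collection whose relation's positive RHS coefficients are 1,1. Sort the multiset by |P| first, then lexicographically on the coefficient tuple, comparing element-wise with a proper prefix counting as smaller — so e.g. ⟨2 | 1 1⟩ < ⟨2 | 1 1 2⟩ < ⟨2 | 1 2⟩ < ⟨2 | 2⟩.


9 collections generate NE(X_Σ); each relation:

  {1,6}:  v_{1} + v_{6} = 0  ⇒ sig = ⟨2 | 0⟩
  {2,3}:  v_{2} + v_{3} = 0  ⇒ sig = ⟨2 | 0⟩
  {1,2}:  v_{1} + v_{2} = v_{4}  ⇒ sig = ⟨2 | 1⟩
  {1,3}:  v_{1} + v_{3} = v_{5}  ⇒ sig = ⟨2 | 1⟩
  {2,5}:  v_{2} + v_{5} = v_{1}  ⇒ sig = ⟨2 | 1⟩
  {3,4}:  v_{3} + v_{4} = v_{1}  ⇒ sig = ⟨2 | 1⟩
  {4,6}:  v_{4} + v_{6} = v_{2}  ⇒ sig = ⟨2 | 1⟩
  {5,6}:  v_{5} + v_{6} = v_{3}  ⇒ sig = ⟨2 | 1⟩
  {4,5}:  v_{4} + v_{5} = 2·v_{1}  ⇒ sig = ⟨2 | 2⟩

so the primitive-relation signature multiset is
[⟨2 | 0⟩, ⟨2 | 0⟩, ⟨2 | 1⟩, ⟨2 | 1⟩, ⟨2 | 1⟩, ⟨2 | 1⟩, ⟨2 | 1⟩, ⟨2 | 1⟩, ⟨2 | 2⟩]


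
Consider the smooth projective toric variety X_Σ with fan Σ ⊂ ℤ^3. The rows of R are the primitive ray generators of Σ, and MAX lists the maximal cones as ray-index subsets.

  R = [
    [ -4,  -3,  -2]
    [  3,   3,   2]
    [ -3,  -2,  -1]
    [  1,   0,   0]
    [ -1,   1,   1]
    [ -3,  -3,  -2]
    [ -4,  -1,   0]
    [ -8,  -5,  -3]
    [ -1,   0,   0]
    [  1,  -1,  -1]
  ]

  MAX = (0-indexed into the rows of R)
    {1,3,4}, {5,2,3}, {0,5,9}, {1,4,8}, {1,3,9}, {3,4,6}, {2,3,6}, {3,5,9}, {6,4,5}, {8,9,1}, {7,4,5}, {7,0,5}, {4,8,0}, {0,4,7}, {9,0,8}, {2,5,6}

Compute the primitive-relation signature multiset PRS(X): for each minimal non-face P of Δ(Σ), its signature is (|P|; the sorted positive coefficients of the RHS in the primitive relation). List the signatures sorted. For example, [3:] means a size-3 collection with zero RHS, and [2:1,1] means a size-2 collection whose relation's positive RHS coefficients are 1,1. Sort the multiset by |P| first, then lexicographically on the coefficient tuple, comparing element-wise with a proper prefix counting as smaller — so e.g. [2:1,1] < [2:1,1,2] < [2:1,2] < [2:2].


Δ(Σ) — 10 vertices, 24 min non-faces:

  • {1,5}:  v_{1} + v_{5} = 0  →  sig = [2:]
  • {3,8}:  v_{3} + v_{8} = 0  →  sig = [2:]
  • {4,9}:  v_{4} + v_{9} = 0  →  sig = [2:]
  • {0,1}:  v_{0} + v_{1} = v_{8}  →  sig = [2:1]
  • {0,3}:  v_{0} + v_{3} = v_{5}  →  sig = [2:1]
  • {2,4}:  v_{2} + v_{4} = v_{6}  →  sig = [2:1]
  • {5,8}:  v_{5} + v_{8} = v_{0}  →  sig = [2:1]
  • {6,9}:  v_{6} + v_{9} = v_{2}  →  sig = [2:1]
  • {1,2}:  v_{1} + v_{2} = v_{3} + v_{4}  →  sig = [2:1,1]
  • {1,7}:  v_{1} + v_{7} = v_{0} + v_{4}  →  sig = [2:1,1]
  • {2,8}:  v_{2} + v_{8} = v_{4} + v_{5}  →  sig = [2:1,1]
  • {2,9}:  v_{2} + v_{9} = v_{3} + v_{5}  →  sig = [2:1,1]
  • {7,9}:  v_{7} + v_{9} = v_{0} + v_{5}  →  sig = [2:1,1]
  • {0,2}:  v_{0} + v_{2} = v_{4} + 2·v_{5}  →  sig = [2:1,2]
  • {1,6}:  v_{1} + v_{6} = v_{3} + 2·v_{4}  →  sig = [2:1,2]
  • {3,7}:  v_{3} + v_{7} = v_{4} + 2·v_{5}  →  sig = [2:1,2]
  • {6,8}:  v_{6} + v_{8} = 2·v_{4} + v_{5}  →  sig = [2:1,2]
  • {7,8}:  v_{7} + v_{8} = 2·v_{0} + v_{4}  →  sig = [2:1,2]
  • {0,6}:  v_{0} + v_{6} = 2·v_{4} + 2·v_{5}  →  sig = [2:2,2]
  • {2,7}:  v_{2} + v_{7} = 2·v_{4} + 3·v_{5}  →  sig = [2:2,3]
  • {6,7}:  v_{6} + v_{7} = 3·v_{4} + 3·v_{5}  →  sig = [2:3,3]
  • {0,4,5}:  v_{0} + v_{4} + v_{5} = v_{7}  →  sig = [3:1]
  • {3,4,5}:  v_{3} + v_{4} + v_{5} = v_{2}  →  sig = [3:1]
  • {3,5,6}:  v_{3} + v_{5} + v_{6} = 2·v_{2}  →  sig = [3:2]

Sorted signature multiset PRS(X):
    [2:]
    [2:]
    [2:]
    [2:1]
    [2:1]
    [2:1]
    [2:1]
    [2:1]
    [2:1,1]
    [2:1,1]
    [2:1,1]
    [2:1,1]
    [2:1,1]
    [2:1,2]
    [2:1,2]
    [2:1,2]
    [2:1,2]
    [2:1,2]
    [2:2,2]
    [2:2,3]
    [2:3,3]
    [3:1]
    [3:1]
    [3:2]


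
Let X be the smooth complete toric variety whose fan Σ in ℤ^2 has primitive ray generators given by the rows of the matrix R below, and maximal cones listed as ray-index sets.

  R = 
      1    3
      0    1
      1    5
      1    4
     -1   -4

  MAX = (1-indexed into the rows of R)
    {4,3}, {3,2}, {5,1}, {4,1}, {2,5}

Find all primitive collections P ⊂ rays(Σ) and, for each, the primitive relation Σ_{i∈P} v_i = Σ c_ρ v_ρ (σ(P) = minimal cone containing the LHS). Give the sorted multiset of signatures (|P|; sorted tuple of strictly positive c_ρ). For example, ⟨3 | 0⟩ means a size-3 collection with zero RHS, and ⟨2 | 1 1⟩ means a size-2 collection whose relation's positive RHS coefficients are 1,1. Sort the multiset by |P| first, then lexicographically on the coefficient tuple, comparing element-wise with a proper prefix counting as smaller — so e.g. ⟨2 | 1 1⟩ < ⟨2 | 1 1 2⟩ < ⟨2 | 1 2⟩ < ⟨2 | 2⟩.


The 5 primitive collections of Σ (r=5, n=2):

  P = {4,5}:  v_{4} + v_{5} = 0  ⟹  sig = ⟨2 | 0⟩
  P = {1,2}:  v_{1} + v_{2} = v_{4}  ⟹  sig = ⟨2 | 1⟩
  P = {2,4}:  v_{2} + v_{4} = v_{3}  ⟹  sig = ⟨2 | 1⟩
  P = {3,5}:  v_{3} + v_{5} = v_{2}  ⟹  sig = ⟨2 | 1⟩
  P = {1,3}:  v_{1} + v_{3} = 2·v_{4}  ⟹  sig = ⟨2 | 2⟩

Sorted signature multiset PRS(X):
    |P|=2: 5 collections, coeffs (), (1), (1), (1), (2)


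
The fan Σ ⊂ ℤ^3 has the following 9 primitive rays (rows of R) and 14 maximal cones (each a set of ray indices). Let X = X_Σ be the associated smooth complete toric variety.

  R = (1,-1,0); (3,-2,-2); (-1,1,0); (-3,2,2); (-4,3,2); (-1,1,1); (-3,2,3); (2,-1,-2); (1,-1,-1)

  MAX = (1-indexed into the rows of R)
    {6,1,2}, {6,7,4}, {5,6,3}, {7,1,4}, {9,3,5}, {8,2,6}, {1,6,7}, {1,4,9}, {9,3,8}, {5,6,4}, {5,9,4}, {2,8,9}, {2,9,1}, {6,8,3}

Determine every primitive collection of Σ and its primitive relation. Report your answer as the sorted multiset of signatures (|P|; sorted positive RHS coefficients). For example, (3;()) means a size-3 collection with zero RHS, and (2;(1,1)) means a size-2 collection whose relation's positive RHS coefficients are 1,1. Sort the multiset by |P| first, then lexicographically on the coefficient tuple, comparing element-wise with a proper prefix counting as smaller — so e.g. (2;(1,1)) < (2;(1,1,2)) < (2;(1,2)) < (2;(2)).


Δ(Σ) — 9 vertices, 16 min non-faces:

  • {1,3}:  v_{1} + v_{3} = 0 ; sig = (2;())
  • {2,4}:  v_{2} + v_{4} = 0 ; sig = (2;())
  • {6,9}:  v_{6} + v_{9} = 0 ; sig = (2;())
  • {1,5}:  v_{1} + v_{5} = v_{4} ; sig = (2;(1))
  • {1,8}:  v_{1} + v_{8} = v_{2} ; sig = (2;(1))
  • {2,3}:  v_{2} + v_{3} = v_{8} ; sig = (2;(1))
  • {2,5}:  v_{2} + v_{5} = v_{3} ; sig = (2;(1))
  • {3,4}:  v_{3} + v_{4} = v_{5} ; sig = (2;(1))
  • {4,8}:  v_{4} + v_{8} = v_{3} ; sig = (2;(1))
  • {7,8}:  v_{7} + v_{8} = v_{6} ; sig = (2;(1))
  • {2,7}:  v_{2} + v_{7} = v_{1} + v_{6} ; sig = (2;(1,1))
  • {3,7}:  v_{3} + v_{7} = v_{4} + v_{6} ; sig = (2;(1,1))
  • {7,9}:  v_{7} + v_{9} = v_{1} + v_{4} ; sig = (2;(1,1))
  • {5,7}:  v_{5} + v_{7} = 2·v_{4} + v_{6} ; sig = (2;(1,2))
  • {5,8}:  v_{5} + v_{8} = 2·v_{3} ; sig = (2;(2))
  • {1,4,6}:  v_{1} + v_{4} + v_{6} = v_{7} ; sig = (3;(1))

Hence PRS(X_Σ) =
    |P|=2: 15 collections, coeffs (), (), (), (1), (1), (1), (1), (1), (1), (1), (1,1), (1,1), (1,1), (1,2), (2)
    |P|=3: 1 collection, coeffs (1)


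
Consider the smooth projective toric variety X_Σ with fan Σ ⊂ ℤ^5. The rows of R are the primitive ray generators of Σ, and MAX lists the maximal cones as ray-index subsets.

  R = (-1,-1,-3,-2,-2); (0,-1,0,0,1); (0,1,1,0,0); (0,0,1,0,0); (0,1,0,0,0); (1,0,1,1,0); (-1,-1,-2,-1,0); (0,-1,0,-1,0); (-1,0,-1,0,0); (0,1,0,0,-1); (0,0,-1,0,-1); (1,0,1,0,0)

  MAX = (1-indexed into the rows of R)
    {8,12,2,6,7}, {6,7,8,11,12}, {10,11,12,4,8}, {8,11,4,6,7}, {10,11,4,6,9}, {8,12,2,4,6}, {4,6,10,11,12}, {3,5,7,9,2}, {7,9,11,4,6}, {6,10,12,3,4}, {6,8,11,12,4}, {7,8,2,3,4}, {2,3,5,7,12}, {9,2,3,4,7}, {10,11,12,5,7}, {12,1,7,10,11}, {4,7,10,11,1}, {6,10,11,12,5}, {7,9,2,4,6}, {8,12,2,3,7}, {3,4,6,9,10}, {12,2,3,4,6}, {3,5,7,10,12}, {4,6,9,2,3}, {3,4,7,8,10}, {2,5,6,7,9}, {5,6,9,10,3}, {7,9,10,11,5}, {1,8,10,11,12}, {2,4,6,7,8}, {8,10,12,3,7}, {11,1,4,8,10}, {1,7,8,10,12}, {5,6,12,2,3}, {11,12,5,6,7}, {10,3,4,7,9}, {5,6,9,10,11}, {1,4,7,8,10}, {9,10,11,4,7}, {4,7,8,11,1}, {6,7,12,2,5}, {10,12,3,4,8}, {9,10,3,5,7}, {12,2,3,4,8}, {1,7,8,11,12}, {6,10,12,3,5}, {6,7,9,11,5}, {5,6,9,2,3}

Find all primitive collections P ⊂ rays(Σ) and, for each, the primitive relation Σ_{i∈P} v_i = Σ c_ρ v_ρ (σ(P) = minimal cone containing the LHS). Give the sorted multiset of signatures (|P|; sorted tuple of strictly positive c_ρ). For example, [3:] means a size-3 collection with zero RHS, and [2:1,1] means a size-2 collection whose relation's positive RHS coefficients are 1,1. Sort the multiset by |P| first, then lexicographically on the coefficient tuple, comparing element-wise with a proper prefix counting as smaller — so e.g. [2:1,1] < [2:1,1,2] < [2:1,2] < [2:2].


The 19 primitive collections of Σ (r=12, n=5):

  P={2,10}:  v_{2} + v_{10} = 0  ⇒ sig = [2:]
  P={9,12}:  v_{9} + v_{12} = 0  ⇒ sig = [2:]
  P={3,11}:  v_{3} + v_{11} = v_{10}  ⇒ sig = [2:1]
  P={4,5}:  v_{4} + v_{5} = v_{3}  ⇒ sig = [2:1]
  P={2,11}:  v_{2} + v_{11} = v_{6} + v_{7}  ⇒ sig = [2:1,1]
  P={8,9}:  v_{8} + v_{9} = v_{4} + v_{7}  ⇒ sig = [2:1,1]
  P={1,2}:  v_{1} + v_{2} = v_{7} + v_{8} + v_{11}  ⇒ sig = [2:1,1,1]
  P={5,8}:  v_{5} + v_{8} = v_{3} + v_{7} + v_{12}  ⇒ sig = [2:1,1,1]
  P={1,9}:  v_{1} + v_{9} = v_{4} + 2·v_{7} + v_{10} + v_{11}  ⇒ sig = [2:1,1,1,2]
  P={1,3}:  v_{1} + v_{3} = v_{7} + v_{8} + 2·v_{10}  ⇒ sig = [2:1,1,2]
  P={1,6}:  v_{1} + v_{6} = v_{8} + 2·v_{11}  ⇒ sig = [2:1,2]
  P={1,5}:  v_{1} + v_{5} = 2·v_{7} + 2·v_{10} + v_{12}  ⇒ sig = [2:1,2,2]
  P={3,6,7}:  v_{3} + v_{6} + v_{7} = 0  ⇒ sig = [3:]
  P={4,7,12}:  v_{4} + v_{7} + v_{12} = v_{8}  ⇒ sig = [3:1]
  P={6,7,10}:  v_{6} + v_{7} + v_{10} = v_{11}  ⇒ sig = [3:1]
  P={3,6,8}:  v_{3} + v_{6} + v_{8} = v_{4} + v_{12}  ⇒ sig = [3:1,1]
  P={6,8,10}:  v_{6} + v_{8} + v_{10} = v_{4} + v_{11} + v_{12}  ⇒ sig = [3:1,1,1]
  P={1,4,12}:  v_{1} + v_{4} + v_{12} = 2·v_{8} + v_{10} + v_{11}  ⇒ sig = [3:1,1,2]
  P={7,8,10,11}:  v_{7} + v_{8} + v_{10} + v_{11} = v_{1}  ⇒ sig = [4:1]

Sorted signature multiset PRS(X):
{ [2:] ×2,  [2:1] ×2,  [2:1,1] ×2,  [2:1,1,1] ×2,  [2:1,1,1,2],  [2:1,1,2],  [2:1,2],  [2:1,2,2],  [3:],  [3:1] ×2,  [3:1,1],  [3:1,1,1],  [3:1,1,2],  [4:1] }


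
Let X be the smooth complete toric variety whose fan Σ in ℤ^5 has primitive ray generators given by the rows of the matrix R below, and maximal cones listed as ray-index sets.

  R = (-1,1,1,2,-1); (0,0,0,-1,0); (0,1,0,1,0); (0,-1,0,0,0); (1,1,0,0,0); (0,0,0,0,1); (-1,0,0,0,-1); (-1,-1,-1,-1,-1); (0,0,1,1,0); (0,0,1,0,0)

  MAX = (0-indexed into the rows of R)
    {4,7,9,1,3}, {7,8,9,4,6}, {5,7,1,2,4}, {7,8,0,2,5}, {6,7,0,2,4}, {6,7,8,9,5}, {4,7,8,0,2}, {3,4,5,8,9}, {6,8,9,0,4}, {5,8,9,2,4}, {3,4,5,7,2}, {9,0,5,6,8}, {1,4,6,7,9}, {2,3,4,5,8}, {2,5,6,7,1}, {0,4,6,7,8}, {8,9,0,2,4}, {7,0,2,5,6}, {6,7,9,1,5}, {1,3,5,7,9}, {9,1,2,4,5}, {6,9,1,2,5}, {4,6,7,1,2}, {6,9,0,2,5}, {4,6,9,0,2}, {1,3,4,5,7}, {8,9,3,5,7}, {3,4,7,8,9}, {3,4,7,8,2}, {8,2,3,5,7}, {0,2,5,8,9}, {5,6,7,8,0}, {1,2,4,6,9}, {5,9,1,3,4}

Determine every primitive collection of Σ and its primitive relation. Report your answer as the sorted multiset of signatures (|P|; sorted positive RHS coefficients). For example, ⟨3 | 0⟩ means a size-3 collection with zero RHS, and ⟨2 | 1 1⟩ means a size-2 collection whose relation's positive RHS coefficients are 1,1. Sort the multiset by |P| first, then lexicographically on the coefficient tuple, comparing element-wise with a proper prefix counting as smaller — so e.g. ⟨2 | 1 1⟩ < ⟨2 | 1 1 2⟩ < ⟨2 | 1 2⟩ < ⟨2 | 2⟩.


|primitive collections| = 13. Relations:

  {1,8}:  v_{1} + v_{8} = v_{9} ; sig = ⟨2 | 1⟩
  {3,6}:  v_{3} + v_{6} = v_{7} + v_{8} ; sig = ⟨2 | 1 1⟩
  {0,1}:  v_{0} + v_{1} = v_{2} + v_{6} + v_{9} ; sig = ⟨2 | 1 1 1⟩
  {0,3}:  v_{0} + v_{3} = v_{2} + v_{7} + 2·v_{8} ; sig = ⟨2 | 1 1 2⟩
  {1,2,3}:  v_{1} + v_{2} + v_{3} = 0 ; sig = ⟨3 | 0⟩
  {2,3,9}:  v_{2} + v_{3} + v_{9} = v_{8} ; sig = ⟨3 | 1⟩
  {2,6,8}:  v_{2} + v_{6} + v_{8} = v_{0} ; sig = ⟨3 | 1⟩
  {2,7,9}:  v_{2} + v_{7} + v_{9} = v_{6} ; sig = ⟨3 | 1⟩
  {4,5,6}:  v_{4} + v_{5} + v_{6} = v_{1} + v_{2} ; sig = ⟨3 | 1 1⟩
  {0,4,5}:  v_{0} + v_{4} + v_{5} = 2·v_{2} + v_{9} ; sig = ⟨3 | 1 2⟩
  {0,7,9}:  v_{0} + v_{7} + v_{9} = 2·v_{6} + v_{8} ; sig = ⟨3 | 1 2⟩
  {4,5,7,8}:  v_{4} + v_{5} + v_{7} + v_{8} = 0 ; sig = ⟨4 | 0⟩
  {4,5,7,9}:  v_{4} + v_{5} + v_{7} + v_{9} = v_{1} ; sig = ⟨4 | 1⟩

Sorted signature multiset PRS(X):
{ ⟨2 | 1⟩,  ⟨2 | 1 1⟩,  ⟨2 | 1 1 1⟩,  ⟨2 | 1 1 2⟩,  ⟨3 | 0⟩,  ⟨3 | 1⟩ ×3,  ⟨3 | 1 1⟩,  ⟨3 | 1 2⟩ ×2,  ⟨4 | 0⟩,  ⟨4 | 1⟩ }


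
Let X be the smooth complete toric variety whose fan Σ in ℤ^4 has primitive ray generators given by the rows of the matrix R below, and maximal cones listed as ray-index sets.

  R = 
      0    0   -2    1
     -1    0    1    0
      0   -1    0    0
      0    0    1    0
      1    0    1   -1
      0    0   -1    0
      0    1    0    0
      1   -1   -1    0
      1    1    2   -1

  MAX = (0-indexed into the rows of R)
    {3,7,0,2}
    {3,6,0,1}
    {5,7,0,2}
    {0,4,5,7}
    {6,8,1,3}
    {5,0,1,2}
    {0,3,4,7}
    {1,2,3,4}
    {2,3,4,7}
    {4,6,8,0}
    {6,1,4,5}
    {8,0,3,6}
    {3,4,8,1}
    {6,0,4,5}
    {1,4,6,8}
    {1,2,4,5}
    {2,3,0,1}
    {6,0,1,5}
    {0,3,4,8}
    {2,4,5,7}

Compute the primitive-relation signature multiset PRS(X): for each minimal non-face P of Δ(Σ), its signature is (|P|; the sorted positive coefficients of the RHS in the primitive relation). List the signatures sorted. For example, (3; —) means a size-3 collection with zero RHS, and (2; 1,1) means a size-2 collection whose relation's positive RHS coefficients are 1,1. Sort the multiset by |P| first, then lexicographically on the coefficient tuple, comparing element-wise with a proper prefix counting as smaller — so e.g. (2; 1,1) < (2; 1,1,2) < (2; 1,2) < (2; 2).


The 11 primitive collections of Σ (r=9, n=4):

  P={2,6}:  v_{2} + v_{6} = 0  ⇒ sig = (2; —)
  P={3,5}:  v_{3} + v_{5} = 0  ⇒ sig = (2; —)
  P={1,7}:  v_{1} + v_{7} = v_{2}  ⇒ sig = (2; 1)
  P={2,8}:  v_{2} + v_{8} = v_{3} + v_{4}  ⇒ sig = (2; 1,1)
  P={5,8}:  v_{5} + v_{8} = v_{4} + v_{6}  ⇒ sig = (2; 1,1)
  P={6,7}:  v_{6} + v_{7} = v_{0} + v_{4}  ⇒ sig = (2; 1,1)
  P={7,8}:  v_{7} + v_{8} = v_{0} + v_{3} + 2·v_{4}  ⇒ sig = (2; 1,1,2)
  P={0,1,4}:  v_{0} + v_{1} + v_{4} = 0  ⇒ sig = (3; —)
  P={0,2,4}:  v_{0} + v_{2} + v_{4} = v_{7}  ⇒ sig = (3; 1)
  P={3,4,6}:  v_{3} + v_{4} + v_{6} = v_{8}  ⇒ sig = (3; 1)
  P={0,1,8}:  v_{0} + v_{1} + v_{8} = v_{3} + v_{6}  ⇒ sig = (3; 1,1)

Hence PRS(X_Σ) =
[(2; —), (2; —), (2; 1), (2; 1,1), (2; 1,1), (2; 1,1), (2; 1,1,2), (3; —), (3; 1), (3; 1), (3; 1,1)]


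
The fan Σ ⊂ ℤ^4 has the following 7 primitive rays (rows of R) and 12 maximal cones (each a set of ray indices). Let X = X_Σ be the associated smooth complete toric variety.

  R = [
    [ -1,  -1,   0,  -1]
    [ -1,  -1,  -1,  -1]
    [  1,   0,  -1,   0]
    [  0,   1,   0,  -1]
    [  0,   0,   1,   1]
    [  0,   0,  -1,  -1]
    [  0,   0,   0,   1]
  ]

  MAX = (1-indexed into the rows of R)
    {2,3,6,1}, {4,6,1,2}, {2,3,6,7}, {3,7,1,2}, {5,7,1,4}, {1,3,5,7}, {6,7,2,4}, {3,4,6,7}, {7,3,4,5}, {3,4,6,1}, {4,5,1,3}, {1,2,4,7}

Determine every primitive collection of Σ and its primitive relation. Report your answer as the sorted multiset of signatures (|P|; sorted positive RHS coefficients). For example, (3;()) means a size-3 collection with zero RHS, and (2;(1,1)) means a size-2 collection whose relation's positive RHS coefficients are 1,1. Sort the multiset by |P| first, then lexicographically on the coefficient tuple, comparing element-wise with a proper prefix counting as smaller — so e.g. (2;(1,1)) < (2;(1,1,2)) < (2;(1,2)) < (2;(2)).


5 minimal non-faces of Δ(Σ) (on 7 rays):

  • {5,6}:  v_{5} + v_{6} = 0  ⇒ sig = (2;())
  • {2,5}:  v_{2} + v_{5} = v_{1} + v_{7}  ⇒ sig = (2;(1,1))
  • {1,6,7}:  v_{1} + v_{6} + v_{7} = v_{2}  ⇒ sig = (3;(1))
  • {2,3,4}:  v_{2} + v_{3} + v_{4} = 2·v_{6}  ⇒ sig = (3;(2))
  • {1,3,4,7}:  v_{1} + v_{3} + v_{4} + v_{7} = v_{6}  ⇒ sig = (4;(1))

Signatures (|P|; sorted positive RHS coefficients), sorted:
    (2;())
    (2;(1,1))
    (3;(1))
    (3;(2))
    (4;(1))


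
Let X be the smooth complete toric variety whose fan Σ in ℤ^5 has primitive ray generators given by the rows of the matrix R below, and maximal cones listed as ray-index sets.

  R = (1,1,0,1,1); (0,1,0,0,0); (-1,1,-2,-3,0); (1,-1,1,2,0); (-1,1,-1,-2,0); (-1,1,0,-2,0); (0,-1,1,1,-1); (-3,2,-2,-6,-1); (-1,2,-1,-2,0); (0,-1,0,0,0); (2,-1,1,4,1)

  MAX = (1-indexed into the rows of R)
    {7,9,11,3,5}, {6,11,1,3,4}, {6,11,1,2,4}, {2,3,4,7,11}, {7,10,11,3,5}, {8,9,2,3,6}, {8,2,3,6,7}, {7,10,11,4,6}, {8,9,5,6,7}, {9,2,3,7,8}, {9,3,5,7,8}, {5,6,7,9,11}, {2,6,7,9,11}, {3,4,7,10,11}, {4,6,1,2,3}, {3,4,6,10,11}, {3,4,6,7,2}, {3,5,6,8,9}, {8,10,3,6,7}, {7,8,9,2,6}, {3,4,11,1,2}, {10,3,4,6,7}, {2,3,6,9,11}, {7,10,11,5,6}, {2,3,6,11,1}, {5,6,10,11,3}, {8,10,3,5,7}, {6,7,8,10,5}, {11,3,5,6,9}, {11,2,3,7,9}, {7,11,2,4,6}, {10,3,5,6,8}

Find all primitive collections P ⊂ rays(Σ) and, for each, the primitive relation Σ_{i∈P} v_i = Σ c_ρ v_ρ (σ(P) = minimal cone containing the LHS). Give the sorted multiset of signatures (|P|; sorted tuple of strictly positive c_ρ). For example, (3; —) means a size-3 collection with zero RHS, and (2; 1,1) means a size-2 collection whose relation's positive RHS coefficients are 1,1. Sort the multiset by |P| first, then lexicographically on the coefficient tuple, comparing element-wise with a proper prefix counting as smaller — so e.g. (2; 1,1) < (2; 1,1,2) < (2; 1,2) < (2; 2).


The 16 primitive collections of Σ (r=11, n=5):

  P={2,10}:  v_{2} + v_{10} = 0  so sig = (2; —)
  P={4,5}:  v_{4} + v_{5} = 0  so sig = (2; —)
  P={2,5}:  v_{2} + v_{5} = v_{9}  so sig = (2; 1)
  P={4,9}:  v_{4} + v_{9} = v_{2}  so sig = (2; 1)
  P={8,11}:  v_{8} + v_{11} = v_{5}  so sig = (2; 1)
  P={9,10}:  v_{9} + v_{10} = v_{5}  so sig = (2; 1)
  P={1,7}:  v_{1} + v_{7} = v_{2} + v_{4}  so sig = (2; 1,1)
  P={1,8}:  v_{1} + v_{8} = v_{2} + v_{3} + v_{6}  so sig = (2; 1,1,1)
  P={4,8}:  v_{4} + v_{8} = v_{3} + v_{6} + v_{7}  so sig = (2; 1,1,1)
  P={1,5}:  v_{1} + v_{5} = v_{2} + v_{3} + v_{6} + v_{11}  so sig = (2; 1,1,1,1)
  P={1,10}:  v_{1} + v_{10} = v_{3} + v_{4} + v_{6} + v_{11}  so sig = (2; 1,1,1,1)
  P={1,9}:  v_{1} + v_{9} = 2·v_{2} + v_{3} + v_{6} + v_{11}  so sig = (2; 1,1,1,2)
  P={3,6,7,11}:  v_{3} + v_{6} + v_{7} + v_{11} = 0  so sig = (4; —)
  P={3,5,6,7}:  v_{3} + v_{5} + v_{6} + v_{7} = v_{8}  so sig = (4; 1)
  P={3,6,7,9}:  v_{3} + v_{6} + v_{7} + v_{9} = v_{2} + v_{8}  so sig = (4; 1,1)
  P={2,3,4,6,11}:  v_{2} + v_{3} + v_{4} + v_{6} + v_{11} = v_{1}  so sig = (5; 1)

so the primitive-relation signature multiset is
[(2; —), (2; —), (2; 1), (2; 1), (2; 1), (2; 1), (2; 1,1), (2; 1,1,1), (2; 1,1,1), (2; 1,1,1,1), (2; 1,1,1,1), (2; 1,1,1,2), (4; —), (4; 1), (4; 1,1), (5; 1)]


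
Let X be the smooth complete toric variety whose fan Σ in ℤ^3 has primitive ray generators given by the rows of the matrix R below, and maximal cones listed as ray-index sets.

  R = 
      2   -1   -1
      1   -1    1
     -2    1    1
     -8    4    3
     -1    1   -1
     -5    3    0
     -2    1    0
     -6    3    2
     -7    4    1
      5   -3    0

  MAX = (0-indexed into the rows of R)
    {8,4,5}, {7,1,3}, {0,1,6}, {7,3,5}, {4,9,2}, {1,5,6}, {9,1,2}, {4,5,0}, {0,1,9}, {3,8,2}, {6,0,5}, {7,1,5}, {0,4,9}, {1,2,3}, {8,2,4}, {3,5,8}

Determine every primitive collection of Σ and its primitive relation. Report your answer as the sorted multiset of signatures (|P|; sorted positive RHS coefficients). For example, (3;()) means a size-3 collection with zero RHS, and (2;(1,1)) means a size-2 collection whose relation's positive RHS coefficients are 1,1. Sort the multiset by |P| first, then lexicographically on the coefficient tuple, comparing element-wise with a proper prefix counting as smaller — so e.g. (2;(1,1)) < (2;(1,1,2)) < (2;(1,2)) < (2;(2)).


23 minimal non-faces of Δ(Σ) (on 10 rays):

  • {0,2}:  v_{0} + v_{2} = 0  ⟹  sig = (2;())
  • {1,4}:  v_{1} + v_{4} = 0  ⟹  sig = (2;())
  • {5,9}:  v_{5} + v_{9} = 0  ⟹  sig = (2;())
  • {0,3}:  v_{0} + v_{3} = v_{7}  ⟹  sig = (2;(1))
  • {0,8}:  v_{0} + v_{8} = v_{5}  ⟹  sig = (2;(1))
  • {1,8}:  v_{1} + v_{8} = v_{7}  ⟹  sig = (2;(1))
  • {2,5}:  v_{2} + v_{5} = v_{8}  ⟹  sig = (2;(1))
  • {2,7}:  v_{2} + v_{7} = v_{3}  ⟹  sig = (2;(1))
  • {4,7}:  v_{4} + v_{7} = v_{8}  ⟹  sig = (2;(1))
  • {8,9}:  v_{8} + v_{9} = v_{2}  ⟹  sig = (2;(1))
  • {0,7}:  v_{0} + v_{7} = v_{1} + v_{5}  ⟹  sig = (2;(1,1))
  • {2,6}:  v_{2} + v_{6} = v_{1} + v_{5}  ⟹  sig = (2;(1,1))
  • {3,4}:  v_{3} + v_{4} = v_{2} + v_{8}  ⟹  sig = (2;(1,1))
  • {4,6}:  v_{4} + v_{6} = v_{0} + v_{5}  ⟹  sig = (2;(1,1))
  • {6,9}:  v_{6} + v_{9} = v_{0} + v_{1}  ⟹  sig = (2;(1,1))
  • {7,8}:  v_{7} + v_{8} = v_{3} + v_{5}  ⟹  sig = (2;(1,1))
  • {7,9}:  v_{7} + v_{9} = v_{1} + v_{2}  ⟹  sig = (2;(1,1))
  • {3,6}:  v_{3} + v_{6} = v_{1} + v_{5} + v_{7}  ⟹  sig = (2;(1,1,1))
  • {3,9}:  v_{3} + v_{9} = v_{1} + 2·v_{2}  ⟹  sig = (2;(1,2))
  • {6,8}:  v_{6} + v_{8} = v_{1} + 2·v_{5}  ⟹  sig = (2;(1,2))
  • {6,7}:  v_{6} + v_{7} = 2·v_{1} + 2·v_{5}  ⟹  sig = (2;(2,2))
  • {0,1,5}:  v_{0} + v_{1} + v_{5} = v_{6}  ⟹  sig = (3;(1))
  • {1,3,5}:  v_{1} + v_{3} + v_{5} = 2·v_{7}  ⟹  sig = (3;(2))

Sorted signature multiset PRS(X):
[(2;()), (2;()), (2;()), (2;(1)), (2;(1)), (2;(1)), (2;(1)), (2;(1)), (2;(1)), (2;(1)), (2;(1,1)), (2;(1,1)), (2;(1,1)), (2;(1,1)), (2;(1,1)), (2;(1,1)), (2;(1,1)), (2;(1,1,1)), (2;(1,2)), (2;(1,2)), (2;(2,2)), (3;(1)), (3;(2))]


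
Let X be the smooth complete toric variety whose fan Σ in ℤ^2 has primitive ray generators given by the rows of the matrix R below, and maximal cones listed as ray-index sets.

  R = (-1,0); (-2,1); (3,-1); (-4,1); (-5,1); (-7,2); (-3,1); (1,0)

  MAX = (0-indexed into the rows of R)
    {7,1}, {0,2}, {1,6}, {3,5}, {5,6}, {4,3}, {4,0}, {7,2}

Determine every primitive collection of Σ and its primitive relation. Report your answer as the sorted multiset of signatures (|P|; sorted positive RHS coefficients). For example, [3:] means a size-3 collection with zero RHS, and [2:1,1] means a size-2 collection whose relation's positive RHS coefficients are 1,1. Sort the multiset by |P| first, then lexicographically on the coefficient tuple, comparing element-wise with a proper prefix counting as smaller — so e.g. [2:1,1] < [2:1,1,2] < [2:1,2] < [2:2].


Δ(Σ) — 8 vertices, 20 min non-faces:

  {0,7}:  v_{0} + v_{7} = 0  so sig = [2:]
  {2,6}:  v_{2} + v_{6} = 0  so sig = [2:]
  {0,1}:  v_{0} + v_{1} = v_{6}  so sig = [2:1]
  {0,3}:  v_{0} + v_{3} = v_{4}  so sig = [2:1]
  {0,6}:  v_{0} + v_{6} = v_{3}  so sig = [2:1]
  {1,2}:  v_{1} + v_{2} = v_{7}  so sig = [2:1]
  {1,4}:  v_{1} + v_{4} = v_{5}  so sig = [2:1]
  {2,3}:  v_{2} + v_{3} = v_{0}  so sig = [2:1]
  {2,5}:  v_{2} + v_{5} = v_{3}  so sig = [2:1]
  {3,6}:  v_{3} + v_{6} = v_{5}  so sig = [2:1]
  {3,7}:  v_{3} + v_{7} = v_{6}  so sig = [2:1]
  {4,7}:  v_{4} + v_{7} = v_{3}  so sig = [2:1]
  {6,7}:  v_{6} + v_{7} = v_{1}  so sig = [2:1]
  {0,5}:  v_{0} + v_{5} = 2·v_{3}  so sig = [2:2]
  {1,3}:  v_{1} + v_{3} = 2·v_{6}  so sig = [2:2]
  {2,4}:  v_{2} + v_{4} = 2·v_{0}  so sig = [2:2]
  {4,6}:  v_{4} + v_{6} = 2·v_{3}  so sig = [2:2]
  {5,7}:  v_{5} + v_{7} = 2·v_{6}  so sig = [2:2]
  {1,5}:  v_{1} + v_{5} = 3·v_{6}  so sig = [2:3]
  {4,5}:  v_{4} + v_{5} = 3·v_{3}  so sig = [2:3]

Hence PRS(X_Σ) =
    |P|=2: 20 collections, coeffs (), (), (1), (1), (1), (1), (1), (1), (1), (1), (1), (1), (1), (2), (2), (2), (2), (2), (3), (3)
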